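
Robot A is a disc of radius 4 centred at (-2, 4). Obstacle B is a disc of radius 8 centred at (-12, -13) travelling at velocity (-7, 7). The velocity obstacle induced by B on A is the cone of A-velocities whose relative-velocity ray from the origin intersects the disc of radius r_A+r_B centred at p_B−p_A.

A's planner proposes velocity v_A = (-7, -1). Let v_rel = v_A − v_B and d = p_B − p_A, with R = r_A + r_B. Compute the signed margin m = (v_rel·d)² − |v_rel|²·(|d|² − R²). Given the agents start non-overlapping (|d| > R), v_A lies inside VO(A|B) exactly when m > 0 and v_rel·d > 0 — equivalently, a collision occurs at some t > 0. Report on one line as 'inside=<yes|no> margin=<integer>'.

d = (-10, -17),  |d|² = 389;  R = 4+8 = 12,  c = 389−12² = 245
v_rel = (0, -8),  |v_rel|² = 64;  v_rel·d = (0)·(-10) + (-8)·(-17) = 136
64·t² − 272·t + 245 = 0  ⇒  m = 136² − 64·245 = 2816
m = 2816 > 0,  v_rel·d = 136 > 0  ⇒  inside

inside=yes margin=2816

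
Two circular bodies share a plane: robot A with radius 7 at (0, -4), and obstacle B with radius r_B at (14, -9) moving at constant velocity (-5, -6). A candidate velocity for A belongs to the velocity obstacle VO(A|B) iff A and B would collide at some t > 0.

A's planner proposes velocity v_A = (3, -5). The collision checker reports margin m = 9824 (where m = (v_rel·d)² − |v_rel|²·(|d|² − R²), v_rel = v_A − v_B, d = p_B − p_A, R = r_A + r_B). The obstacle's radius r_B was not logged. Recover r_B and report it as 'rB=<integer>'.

m = 9824
d = (14, -5);  v_rel = (8, 1),  |v_rel|² = 65
v_rel×d = (8)·(-5) − (1)·(14) = -54
since m = R²·65 − (-54)²:  R² = (2916 + 9824) / 65 = 196
R = √196 = 14  ⇒  r_B = 14 − 7 = 7

rB=7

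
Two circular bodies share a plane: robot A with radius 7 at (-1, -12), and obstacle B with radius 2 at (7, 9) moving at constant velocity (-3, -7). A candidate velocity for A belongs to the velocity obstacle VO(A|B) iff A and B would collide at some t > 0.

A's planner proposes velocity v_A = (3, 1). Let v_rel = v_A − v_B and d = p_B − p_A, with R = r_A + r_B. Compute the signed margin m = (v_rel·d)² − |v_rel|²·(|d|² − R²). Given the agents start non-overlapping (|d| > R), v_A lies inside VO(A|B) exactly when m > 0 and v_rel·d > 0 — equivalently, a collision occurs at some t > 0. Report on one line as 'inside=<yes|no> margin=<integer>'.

d = (8, 21),  |d|² = 505;  R = 7+2 = 9,  c = 505−9² = 424
v_rel = (6, 8),  |v_rel|² = 100;  v_rel·d = (6)·(8) + (8)·(21) = 216
100·t² − 432·t + 424 = 0  ⇒  m = 216² − 100·424 = 4256
m = 4256 > 0,  v_rel·d = 216 > 0  ⇒  inside

inside=yes margin=4256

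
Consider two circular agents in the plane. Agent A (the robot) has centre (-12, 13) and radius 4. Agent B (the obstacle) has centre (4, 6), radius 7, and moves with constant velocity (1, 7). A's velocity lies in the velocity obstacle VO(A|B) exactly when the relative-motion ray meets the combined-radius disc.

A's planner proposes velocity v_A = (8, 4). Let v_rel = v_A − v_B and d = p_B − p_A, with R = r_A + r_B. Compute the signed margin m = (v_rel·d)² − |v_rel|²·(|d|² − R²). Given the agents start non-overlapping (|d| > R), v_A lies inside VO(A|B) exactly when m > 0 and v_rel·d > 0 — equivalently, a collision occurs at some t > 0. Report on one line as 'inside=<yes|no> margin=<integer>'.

d = (16, -7),  |d|² = 305;  R = 4+7 = 11,  c = 305−11² = 184
v_rel = (7, -3),  |v_rel|² = 58;  v_rel·d = (7)·(16) + (-3)·(-7) = 133
58·t² − 266·t + 184 = 0  ⇒  m = 133² − 58·184 = 7017
m = 7017 > 0,  v_rel·d = 133 > 0  ⇒  inside

inside=yes margin=7017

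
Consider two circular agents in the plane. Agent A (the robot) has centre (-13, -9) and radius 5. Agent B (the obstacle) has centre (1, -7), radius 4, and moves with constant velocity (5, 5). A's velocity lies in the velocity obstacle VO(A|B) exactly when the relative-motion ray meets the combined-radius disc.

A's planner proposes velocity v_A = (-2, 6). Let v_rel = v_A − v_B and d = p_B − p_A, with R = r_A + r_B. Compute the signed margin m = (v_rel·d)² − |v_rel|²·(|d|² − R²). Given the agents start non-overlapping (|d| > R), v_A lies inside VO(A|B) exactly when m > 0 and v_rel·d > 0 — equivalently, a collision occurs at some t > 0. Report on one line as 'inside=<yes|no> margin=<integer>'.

d = (14, 2),  |d|² = 200;  R = 5+4 = 9,  c = 200−9² = 119
v_rel = (-7, 1),  |v_rel|² = 50;  v_rel·d = (-7)·(14) + (1)·(2) = -96
50·t² + 192·t + 119 = 0  ⇒  m = (-96)² − 50·119 = 3266
m = 3266 > 0,  v_rel·d = -96 < 0  ⇒  outside

inside=no margin=3266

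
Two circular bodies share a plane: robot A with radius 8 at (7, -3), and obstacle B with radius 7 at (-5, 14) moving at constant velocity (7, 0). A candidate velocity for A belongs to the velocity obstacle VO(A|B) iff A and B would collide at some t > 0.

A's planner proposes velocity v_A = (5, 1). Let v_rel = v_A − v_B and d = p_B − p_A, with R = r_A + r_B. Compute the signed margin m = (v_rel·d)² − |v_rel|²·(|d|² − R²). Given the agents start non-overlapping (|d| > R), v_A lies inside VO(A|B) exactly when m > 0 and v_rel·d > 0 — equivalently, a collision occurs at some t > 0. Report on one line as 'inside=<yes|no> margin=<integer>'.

d = (-12, 17),  |d|² = 433;  R = 8+7 = 15,  c = 433−15² = 208
v_rel = (-2, 1),  |v_rel|² = 5;  v_rel·d = (-2)·(-12) + (1)·(17) = 41
5·t² − 82·t + 208 = 0  ⇒  m = 41² − 5·208 = 641
m = 641 > 0,  v_rel·d = 41 > 0  ⇒  inside

inside=yes margin=641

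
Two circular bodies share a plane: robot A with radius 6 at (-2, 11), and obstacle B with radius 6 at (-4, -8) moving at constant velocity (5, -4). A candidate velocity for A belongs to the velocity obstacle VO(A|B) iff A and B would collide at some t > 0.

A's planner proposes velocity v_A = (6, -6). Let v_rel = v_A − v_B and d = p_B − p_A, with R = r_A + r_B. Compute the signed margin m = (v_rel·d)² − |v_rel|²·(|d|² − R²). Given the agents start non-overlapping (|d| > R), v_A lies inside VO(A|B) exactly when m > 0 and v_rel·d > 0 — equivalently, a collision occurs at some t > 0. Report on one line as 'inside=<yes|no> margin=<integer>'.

d = (-2, -19),  |d|² = 365;  R = 6+6 = 12,  c = 365−12² = 221
v_rel = (1, -2),  |v_rel|² = 5;  v_rel·d = (1)·(-2) + (-2)·(-19) = 36
5·t² − 72·t + 221 = 0  ⇒  m = 36² − 5·221 = 191
m = 191 > 0,  v_rel·d = 36 > 0  ⇒  inside

inside=yes margin=191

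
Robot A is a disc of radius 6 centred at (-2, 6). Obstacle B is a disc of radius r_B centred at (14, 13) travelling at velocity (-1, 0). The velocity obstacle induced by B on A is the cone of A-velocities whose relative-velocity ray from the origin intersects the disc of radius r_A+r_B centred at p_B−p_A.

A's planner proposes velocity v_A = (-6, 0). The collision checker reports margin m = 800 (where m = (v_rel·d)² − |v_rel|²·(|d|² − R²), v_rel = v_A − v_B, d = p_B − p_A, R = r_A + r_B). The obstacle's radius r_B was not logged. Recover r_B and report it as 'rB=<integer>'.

m = 800
d = (16, 7);  v_rel = (-5, 0),  |v_rel|² = 25
v_rel×d = (-5)·(7) − (0)·(16) = -35
since m = R²·25 − (-35)²:  R² = (1225 + 800) / 25 = 81
R = √81 = 9  ⇒  r_B = 9 − 6 = 3

rB=3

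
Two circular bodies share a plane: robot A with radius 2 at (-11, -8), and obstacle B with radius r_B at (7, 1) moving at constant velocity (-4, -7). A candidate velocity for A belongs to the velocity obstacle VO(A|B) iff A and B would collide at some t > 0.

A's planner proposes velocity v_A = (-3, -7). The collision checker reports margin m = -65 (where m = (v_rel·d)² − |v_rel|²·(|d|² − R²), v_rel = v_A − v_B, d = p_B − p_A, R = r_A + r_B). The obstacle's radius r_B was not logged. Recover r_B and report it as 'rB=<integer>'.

m = -65
d = (18, 9);  v_rel = (1, 0),  |v_rel|² = 1
v_rel×d = (1)·(9) − (0)·(18) = 9
since m = R²·1 − 9²:  R² = (81 + -65) / 1 = 16
R = √16 = 4  ⇒  r_B = 4 − 2 = 2

rB=2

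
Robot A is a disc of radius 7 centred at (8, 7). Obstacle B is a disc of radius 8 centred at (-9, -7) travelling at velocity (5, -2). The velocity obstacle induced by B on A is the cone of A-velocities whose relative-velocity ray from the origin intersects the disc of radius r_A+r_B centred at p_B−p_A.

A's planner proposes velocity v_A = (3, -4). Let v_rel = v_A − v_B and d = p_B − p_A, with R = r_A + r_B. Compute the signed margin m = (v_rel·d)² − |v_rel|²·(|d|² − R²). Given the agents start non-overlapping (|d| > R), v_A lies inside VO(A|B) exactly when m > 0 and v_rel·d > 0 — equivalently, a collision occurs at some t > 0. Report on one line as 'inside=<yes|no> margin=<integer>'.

d = (-17, -14),  |d|² = 485;  R = 7+8 = 15,  c = 485−15² = 260
v_rel = (-2, -2),  |v_rel|² = 8;  v_rel·d = (-2)·(-17) + (-2)·(-14) = 62
8·t² − 124·t + 260 = 0  ⇒  m = 62² − 8·260 = 1764
m = 1764 > 0,  v_rel·d = 62 > 0  ⇒  inside

inside=yes margin=1764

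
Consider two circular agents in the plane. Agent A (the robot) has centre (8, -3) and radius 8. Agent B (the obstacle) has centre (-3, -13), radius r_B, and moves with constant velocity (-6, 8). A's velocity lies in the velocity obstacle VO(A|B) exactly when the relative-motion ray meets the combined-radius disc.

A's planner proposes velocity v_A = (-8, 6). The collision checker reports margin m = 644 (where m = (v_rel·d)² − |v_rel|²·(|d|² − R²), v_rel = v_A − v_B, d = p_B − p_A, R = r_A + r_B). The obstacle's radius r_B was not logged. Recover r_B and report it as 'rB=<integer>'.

m = 644
d = (-11, -10);  v_rel = (-2, -2),  |v_rel|² = 8
v_rel×d = (-2)·(-10) − (-2)·(-11) = -2
since m = R²·8 − (-2)²:  R² = (4 + 644) / 8 = 81
R = √81 = 9  ⇒  r_B = 9 − 8 = 1

rB=1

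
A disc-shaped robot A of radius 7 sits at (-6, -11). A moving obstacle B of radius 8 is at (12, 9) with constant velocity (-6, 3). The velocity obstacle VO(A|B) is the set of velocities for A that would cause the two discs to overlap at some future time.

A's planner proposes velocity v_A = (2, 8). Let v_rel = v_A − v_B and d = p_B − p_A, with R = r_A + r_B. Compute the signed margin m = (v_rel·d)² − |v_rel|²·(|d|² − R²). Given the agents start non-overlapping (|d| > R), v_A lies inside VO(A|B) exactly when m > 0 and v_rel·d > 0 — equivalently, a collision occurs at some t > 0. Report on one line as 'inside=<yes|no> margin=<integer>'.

d = (18, 20),  |d|² = 724;  R = 7+8 = 15,  c = 724−15² = 499
v_rel = (8, 5),  |v_rel|² = 89;  v_rel·d = (8)·(18) + (5)·(20) = 244
89·t² − 488·t + 499 = 0  ⇒  m = 244² − 89·499 = 15125
m = 15125 > 0,  v_rel·d = 244 > 0  ⇒  inside

inside=yes margin=15125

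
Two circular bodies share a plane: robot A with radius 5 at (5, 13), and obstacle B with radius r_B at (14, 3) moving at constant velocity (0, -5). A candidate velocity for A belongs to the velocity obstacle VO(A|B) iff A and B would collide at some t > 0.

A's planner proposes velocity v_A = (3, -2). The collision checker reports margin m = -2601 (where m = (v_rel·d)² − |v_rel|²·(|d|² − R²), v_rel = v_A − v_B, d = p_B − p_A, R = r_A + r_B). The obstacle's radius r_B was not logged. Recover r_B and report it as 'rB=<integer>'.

m = -2601
d = (9, -10);  v_rel = (3, 3),  |v_rel|² = 18
v_rel×d = (3)·(-10) − (3)·(9) = -57
since m = R²·18 − (-57)²:  R² = (3249 + -2601) / 18 = 36
R = √36 = 6  ⇒  r_B = 6 − 5 = 1

rB=1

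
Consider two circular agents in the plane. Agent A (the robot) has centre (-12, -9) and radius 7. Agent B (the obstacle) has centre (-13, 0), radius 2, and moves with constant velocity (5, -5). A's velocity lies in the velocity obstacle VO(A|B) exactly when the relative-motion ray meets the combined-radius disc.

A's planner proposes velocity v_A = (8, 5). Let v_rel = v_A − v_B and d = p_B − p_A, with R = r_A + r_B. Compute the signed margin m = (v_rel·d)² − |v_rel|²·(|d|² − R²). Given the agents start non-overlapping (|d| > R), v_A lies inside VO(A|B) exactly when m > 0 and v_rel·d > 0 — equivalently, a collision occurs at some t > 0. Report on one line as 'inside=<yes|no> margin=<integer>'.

d = (-1, 9),  |d|² = 82;  R = 7+2 = 9,  c = 82−9² = 1
v_rel = (3, 10),  |v_rel|² = 109;  v_rel·d = (3)·(-1) + (10)·(9) = 87
109·t² − 174·t + 1 = 0  ⇒  m = 87² − 109·1 = 7460
m = 7460 > 0,  v_rel·d = 87 > 0  ⇒  inside

inside=yes margin=7460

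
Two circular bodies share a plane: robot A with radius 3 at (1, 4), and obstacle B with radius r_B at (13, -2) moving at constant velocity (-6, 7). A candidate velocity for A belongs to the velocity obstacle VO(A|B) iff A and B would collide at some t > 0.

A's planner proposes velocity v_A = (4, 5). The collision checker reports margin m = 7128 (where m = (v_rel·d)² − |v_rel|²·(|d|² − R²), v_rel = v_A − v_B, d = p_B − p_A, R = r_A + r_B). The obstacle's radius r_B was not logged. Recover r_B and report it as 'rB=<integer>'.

m = 7128
d = (12, -6);  v_rel = (10, -2),  |v_rel|² = 104
v_rel×d = (10)·(-6) − (-2)·(12) = -36
since m = R²·104 − (-36)²:  R² = (1296 + 7128) / 104 = 81
R = √81 = 9  ⇒  r_B = 9 − 3 = 6

rB=6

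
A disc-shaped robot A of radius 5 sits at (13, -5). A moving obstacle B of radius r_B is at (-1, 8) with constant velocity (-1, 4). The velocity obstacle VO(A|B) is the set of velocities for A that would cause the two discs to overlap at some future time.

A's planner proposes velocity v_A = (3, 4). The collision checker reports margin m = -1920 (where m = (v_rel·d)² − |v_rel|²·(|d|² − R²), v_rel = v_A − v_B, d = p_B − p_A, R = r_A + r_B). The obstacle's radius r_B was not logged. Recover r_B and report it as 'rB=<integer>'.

m = -1920
d = (-14, 13);  v_rel = (4, 0),  |v_rel|² = 16
v_rel×d = (4)·(13) − (0)·(-14) = 52
since m = R²·16 − 52²:  R² = (2704 + -1920) / 16 = 49
R = √49 = 7  ⇒  r_B = 7 − 5 = 2

rB=2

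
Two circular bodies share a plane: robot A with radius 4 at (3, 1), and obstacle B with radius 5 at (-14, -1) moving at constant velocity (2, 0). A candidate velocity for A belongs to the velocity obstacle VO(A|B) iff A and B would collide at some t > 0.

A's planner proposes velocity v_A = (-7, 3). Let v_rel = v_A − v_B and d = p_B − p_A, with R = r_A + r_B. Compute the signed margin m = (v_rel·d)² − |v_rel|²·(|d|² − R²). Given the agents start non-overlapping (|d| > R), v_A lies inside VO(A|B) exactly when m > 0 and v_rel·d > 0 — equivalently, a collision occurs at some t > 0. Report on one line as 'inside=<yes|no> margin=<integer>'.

d = (-17, -2),  |d|² = 293;  R = 4+5 = 9,  c = 293−9² = 212
v_rel = (-9, 3),  |v_rel|² = 90;  v_rel·d = (-9)·(-17) + (3)·(-2) = 147
90·t² − 294·t + 212 = 0  ⇒  m = 147² − 90·212 = 2529
m = 2529 > 0,  v_rel·d = 147 > 0  ⇒  inside

inside=yes margin=2529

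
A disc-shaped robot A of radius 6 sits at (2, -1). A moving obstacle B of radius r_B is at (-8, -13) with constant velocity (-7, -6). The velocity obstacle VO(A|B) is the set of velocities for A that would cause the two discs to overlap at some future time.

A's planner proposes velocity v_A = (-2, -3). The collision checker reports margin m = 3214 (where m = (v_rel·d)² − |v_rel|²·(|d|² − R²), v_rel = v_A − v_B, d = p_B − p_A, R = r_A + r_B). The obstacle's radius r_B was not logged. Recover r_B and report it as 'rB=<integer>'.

m = 3214
d = (-10, -12);  v_rel = (5, 3),  |v_rel|² = 34
v_rel×d = (5)·(-12) − (3)·(-10) = -30
since m = R²·34 − (-30)²:  R² = (900 + 3214) / 34 = 121
R = √121 = 11  ⇒  r_B = 11 − 6 = 5

rB=5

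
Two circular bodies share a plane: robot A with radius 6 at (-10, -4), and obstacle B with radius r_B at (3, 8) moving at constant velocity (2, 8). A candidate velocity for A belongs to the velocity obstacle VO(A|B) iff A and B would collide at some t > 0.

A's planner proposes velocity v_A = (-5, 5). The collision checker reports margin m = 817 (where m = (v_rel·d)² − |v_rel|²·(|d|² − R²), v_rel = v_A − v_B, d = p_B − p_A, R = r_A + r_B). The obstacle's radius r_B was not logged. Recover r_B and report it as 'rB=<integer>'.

m = 817
d = (13, 12);  v_rel = (-7, -3),  |v_rel|² = 58
v_rel×d = (-7)·(12) − (-3)·(13) = -45
since m = R²·58 − (-45)²:  R² = (2025 + 817) / 58 = 49
R = √49 = 7  ⇒  r_B = 7 − 6 = 1

rB=1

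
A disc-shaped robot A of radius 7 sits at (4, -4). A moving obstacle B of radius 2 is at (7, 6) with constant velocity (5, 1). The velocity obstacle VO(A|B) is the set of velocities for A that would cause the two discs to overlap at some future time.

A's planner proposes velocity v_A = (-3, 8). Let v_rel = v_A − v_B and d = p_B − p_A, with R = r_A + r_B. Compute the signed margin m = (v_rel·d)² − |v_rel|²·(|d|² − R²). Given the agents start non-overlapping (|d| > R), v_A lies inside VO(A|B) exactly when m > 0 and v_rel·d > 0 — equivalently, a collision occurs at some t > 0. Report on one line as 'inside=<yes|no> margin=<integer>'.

d = (3, 10),  |d|² = 109;  R = 7+2 = 9,  c = 109−9² = 28
v_rel = (-8, 7),  |v_rel|² = 113;  v_rel·d = (-8)·(3) + (7)·(10) = 46
113·t² − 92·t + 28 = 0  ⇒  m = 46² − 113·28 = -1048
m = -1048 < 0,  v_rel·d = 46 > 0  ⇒  outside

inside=no margin=-1048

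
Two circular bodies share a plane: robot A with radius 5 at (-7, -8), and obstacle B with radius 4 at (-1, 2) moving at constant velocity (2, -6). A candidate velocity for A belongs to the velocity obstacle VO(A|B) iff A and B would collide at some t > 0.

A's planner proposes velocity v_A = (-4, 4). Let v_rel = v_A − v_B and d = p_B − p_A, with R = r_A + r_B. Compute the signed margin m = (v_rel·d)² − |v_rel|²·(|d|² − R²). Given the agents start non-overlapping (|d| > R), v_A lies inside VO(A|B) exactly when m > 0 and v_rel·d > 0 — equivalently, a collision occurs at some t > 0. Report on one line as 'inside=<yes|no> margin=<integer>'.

d = (6, 10),  |d|² = 136;  R = 5+4 = 9,  c = 136−9² = 55
v_rel = (-6, 10),  |v_rel|² = 136;  v_rel·d = (-6)·(6) + (10)·(10) = 64
136·t² − 128·t + 55 = 0  ⇒  m = 64² − 136·55 = -3384
m = -3384 < 0,  v_rel·d = 64 > 0  ⇒  outside

inside=no margin=-3384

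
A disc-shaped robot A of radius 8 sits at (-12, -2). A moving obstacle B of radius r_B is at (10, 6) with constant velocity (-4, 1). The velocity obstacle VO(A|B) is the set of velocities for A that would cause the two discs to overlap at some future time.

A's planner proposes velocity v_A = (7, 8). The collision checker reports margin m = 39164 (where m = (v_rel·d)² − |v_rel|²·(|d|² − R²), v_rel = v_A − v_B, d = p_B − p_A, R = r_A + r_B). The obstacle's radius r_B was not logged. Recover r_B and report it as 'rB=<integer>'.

m = 39164
d = (22, 8);  v_rel = (11, 7),  |v_rel|² = 170
v_rel×d = (11)·(8) − (7)·(22) = -66
since m = R²·170 − (-66)²:  R² = (4356 + 39164) / 170 = 256
R = √256 = 16  ⇒  r_B = 16 − 8 = 8

rB=8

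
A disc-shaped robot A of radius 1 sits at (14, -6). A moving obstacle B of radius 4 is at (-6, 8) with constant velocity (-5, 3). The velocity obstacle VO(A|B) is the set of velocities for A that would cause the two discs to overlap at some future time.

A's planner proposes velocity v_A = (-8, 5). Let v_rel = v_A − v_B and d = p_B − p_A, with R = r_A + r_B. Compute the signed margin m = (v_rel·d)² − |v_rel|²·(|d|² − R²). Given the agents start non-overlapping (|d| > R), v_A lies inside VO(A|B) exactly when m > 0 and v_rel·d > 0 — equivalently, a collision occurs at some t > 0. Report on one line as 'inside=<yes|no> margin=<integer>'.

d = (-20, 14),  |d|² = 596;  R = 1+4 = 5,  c = 596−5² = 571
v_rel = (-3, 2),  |v_rel|² = 13;  v_rel·d = (-3)·(-20) + (2)·(14) = 88
13·t² − 176·t + 571 = 0  ⇒  m = 88² − 13·571 = 321
m = 321 > 0,  v_rel·d = 88 > 0  ⇒  inside

inside=yes margin=321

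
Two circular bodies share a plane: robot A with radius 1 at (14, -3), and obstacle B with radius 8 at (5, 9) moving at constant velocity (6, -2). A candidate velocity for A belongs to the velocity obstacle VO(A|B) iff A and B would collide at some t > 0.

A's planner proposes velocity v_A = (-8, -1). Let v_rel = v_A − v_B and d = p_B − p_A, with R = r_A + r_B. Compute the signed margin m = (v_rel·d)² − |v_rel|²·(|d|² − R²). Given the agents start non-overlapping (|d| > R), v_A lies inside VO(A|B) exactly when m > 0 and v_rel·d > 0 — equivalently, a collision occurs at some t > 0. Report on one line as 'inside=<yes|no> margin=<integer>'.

d = (-9, 12),  |d|² = 225;  R = 1+8 = 9,  c = 225−9² = 144
v_rel = (-14, 1),  |v_rel|² = 197;  v_rel·d = (-14)·(-9) + (1)·(12) = 138
197·t² − 276·t + 144 = 0  ⇒  m = 138² − 197·144 = -9324
m = -9324 < 0,  v_rel·d = 138 > 0  ⇒  outside

inside=no margin=-9324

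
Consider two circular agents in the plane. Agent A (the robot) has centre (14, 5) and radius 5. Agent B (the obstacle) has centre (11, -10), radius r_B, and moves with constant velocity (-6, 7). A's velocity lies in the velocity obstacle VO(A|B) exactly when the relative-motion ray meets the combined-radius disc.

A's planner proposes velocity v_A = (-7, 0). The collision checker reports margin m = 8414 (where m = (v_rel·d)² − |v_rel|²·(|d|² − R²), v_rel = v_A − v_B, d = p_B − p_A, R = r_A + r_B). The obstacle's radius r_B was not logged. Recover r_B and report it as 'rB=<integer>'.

m = 8414
d = (-3, -15);  v_rel = (-1, -7),  |v_rel|² = 50
v_rel×d = (-1)·(-15) − (-7)·(-3) = -6
since m = R²·50 − (-6)²:  R² = (36 + 8414) / 50 = 169
R = √169 = 13  ⇒  r_B = 13 − 5 = 8

rB=8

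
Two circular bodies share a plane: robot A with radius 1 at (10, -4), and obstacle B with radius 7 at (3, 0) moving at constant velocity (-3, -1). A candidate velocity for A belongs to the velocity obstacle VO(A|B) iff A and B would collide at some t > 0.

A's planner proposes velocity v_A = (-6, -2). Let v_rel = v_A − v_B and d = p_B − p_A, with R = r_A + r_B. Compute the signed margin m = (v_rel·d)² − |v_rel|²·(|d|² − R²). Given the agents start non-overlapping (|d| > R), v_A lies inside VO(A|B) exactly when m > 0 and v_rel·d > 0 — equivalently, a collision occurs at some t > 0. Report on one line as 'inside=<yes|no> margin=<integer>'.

d = (-7, 4),  |d|² = 65;  R = 1+7 = 8,  c = 65−8² = 1
v_rel = (-3, -1),  |v_rel|² = 10;  v_rel·d = (-3)·(-7) + (-1)·(4) = 17
10·t² − 34·t + 1 = 0  ⇒  m = 17² − 10·1 = 279
m = 279 > 0,  v_rel·d = 17 > 0  ⇒  inside

inside=yes margin=279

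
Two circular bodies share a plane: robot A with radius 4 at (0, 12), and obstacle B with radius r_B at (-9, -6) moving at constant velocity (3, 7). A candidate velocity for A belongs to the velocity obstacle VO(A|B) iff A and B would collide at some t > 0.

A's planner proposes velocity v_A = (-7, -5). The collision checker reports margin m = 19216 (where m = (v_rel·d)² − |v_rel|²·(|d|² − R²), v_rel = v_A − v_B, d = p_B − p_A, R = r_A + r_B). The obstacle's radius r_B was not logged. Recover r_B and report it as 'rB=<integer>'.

m = 19216
d = (-9, -18);  v_rel = (-10, -12),  |v_rel|² = 244
v_rel×d = (-10)·(-18) − (-12)·(-9) = 72
since m = R²·244 − 72²:  R² = (5184 + 19216) / 244 = 100
R = √100 = 10  ⇒  r_B = 10 − 4 = 6

rB=6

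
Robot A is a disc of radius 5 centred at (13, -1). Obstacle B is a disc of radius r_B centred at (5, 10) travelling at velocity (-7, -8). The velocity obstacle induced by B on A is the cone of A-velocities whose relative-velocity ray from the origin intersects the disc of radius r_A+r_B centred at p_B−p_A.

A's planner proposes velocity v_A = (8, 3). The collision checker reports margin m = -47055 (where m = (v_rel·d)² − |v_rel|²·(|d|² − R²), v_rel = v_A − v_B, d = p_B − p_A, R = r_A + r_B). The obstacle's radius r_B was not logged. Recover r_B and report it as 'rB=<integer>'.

m = -47055
d = (-8, 11);  v_rel = (15, 11),  |v_rel|² = 346
v_rel×d = (15)·(11) − (11)·(-8) = 253
since m = R²·346 − 253²:  R² = (64009 + -47055) / 346 = 49
R = √49 = 7  ⇒  r_B = 7 − 5 = 2

rB=2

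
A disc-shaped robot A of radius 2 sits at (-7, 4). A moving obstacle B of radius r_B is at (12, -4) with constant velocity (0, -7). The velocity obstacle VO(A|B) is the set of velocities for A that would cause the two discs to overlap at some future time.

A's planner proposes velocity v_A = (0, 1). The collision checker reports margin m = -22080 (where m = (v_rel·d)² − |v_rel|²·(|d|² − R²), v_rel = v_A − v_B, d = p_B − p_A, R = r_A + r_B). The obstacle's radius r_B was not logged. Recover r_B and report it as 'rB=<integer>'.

m = -22080
d = (19, -8);  v_rel = (0, 8),  |v_rel|² = 64
v_rel×d = (0)·(-8) − (8)·(19) = -152
since m = R²·64 − (-152)²:  R² = (23104 + -22080) / 64 = 16
R = √16 = 4  ⇒  r_B = 4 − 2 = 2

rB=2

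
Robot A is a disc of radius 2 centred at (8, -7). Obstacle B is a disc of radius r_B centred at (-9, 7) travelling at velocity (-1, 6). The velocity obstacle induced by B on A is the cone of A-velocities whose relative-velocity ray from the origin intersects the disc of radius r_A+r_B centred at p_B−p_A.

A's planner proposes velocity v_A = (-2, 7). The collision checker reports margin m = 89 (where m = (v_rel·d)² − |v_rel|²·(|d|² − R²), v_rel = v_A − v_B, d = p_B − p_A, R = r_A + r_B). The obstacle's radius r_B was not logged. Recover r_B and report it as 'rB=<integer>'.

m = 89
d = (-17, 14);  v_rel = (-1, 1),  |v_rel|² = 2
v_rel×d = (-1)·(14) − (1)·(-17) = 3
since m = R²·2 − 3²:  R² = (9 + 89) / 2 = 49
R = √49 = 7  ⇒  r_B = 7 − 2 = 5

rB=5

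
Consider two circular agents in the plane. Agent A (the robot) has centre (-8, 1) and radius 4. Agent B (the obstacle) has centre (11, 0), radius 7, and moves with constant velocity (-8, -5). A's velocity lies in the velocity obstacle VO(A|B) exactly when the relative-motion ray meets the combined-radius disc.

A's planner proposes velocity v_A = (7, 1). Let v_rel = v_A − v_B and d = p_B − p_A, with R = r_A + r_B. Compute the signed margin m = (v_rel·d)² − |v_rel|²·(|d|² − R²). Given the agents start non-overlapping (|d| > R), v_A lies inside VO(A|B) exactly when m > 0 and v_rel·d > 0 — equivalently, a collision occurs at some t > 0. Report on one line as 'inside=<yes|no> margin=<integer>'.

d = (19, -1),  |d|² = 362;  R = 4+7 = 11,  c = 362−11² = 241
v_rel = (15, 6),  |v_rel|² = 261;  v_rel·d = (15)·(19) + (6)·(-1) = 279
261·t² − 558·t + 241 = 0  ⇒  m = 279² − 261·241 = 14940
m = 14940 > 0,  v_rel·d = 279 > 0  ⇒  inside

inside=yes margin=14940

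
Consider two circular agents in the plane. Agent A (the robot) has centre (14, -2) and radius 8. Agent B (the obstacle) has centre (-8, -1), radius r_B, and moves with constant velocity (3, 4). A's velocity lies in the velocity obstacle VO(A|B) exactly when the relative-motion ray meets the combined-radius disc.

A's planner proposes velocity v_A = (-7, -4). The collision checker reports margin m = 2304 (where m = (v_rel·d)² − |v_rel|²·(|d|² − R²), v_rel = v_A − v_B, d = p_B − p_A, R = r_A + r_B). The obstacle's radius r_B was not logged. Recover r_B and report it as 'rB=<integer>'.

m = 2304
d = (-22, 1);  v_rel = (-10, -8),  |v_rel|² = 164
v_rel×d = (-10)·(1) − (-8)·(-22) = -186
since m = R²·164 − (-186)²:  R² = (34596 + 2304) / 164 = 225
R = √225 = 15  ⇒  r_B = 15 − 8 = 7

rB=7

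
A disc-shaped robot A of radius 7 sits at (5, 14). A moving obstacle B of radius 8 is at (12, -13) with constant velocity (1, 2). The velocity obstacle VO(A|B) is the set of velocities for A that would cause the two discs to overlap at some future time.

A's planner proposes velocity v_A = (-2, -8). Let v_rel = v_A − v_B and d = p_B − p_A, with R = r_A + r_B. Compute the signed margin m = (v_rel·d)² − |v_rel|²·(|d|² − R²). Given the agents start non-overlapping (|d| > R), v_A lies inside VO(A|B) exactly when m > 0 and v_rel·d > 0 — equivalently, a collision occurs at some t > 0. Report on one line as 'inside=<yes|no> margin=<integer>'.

d = (7, -27),  |d|² = 778;  R = 7+8 = 15,  c = 778−15² = 553
v_rel = (-3, -10),  |v_rel|² = 109;  v_rel·d = (-3)·(7) + (-10)·(-27) = 249
109·t² − 498·t + 553 = 0  ⇒  m = 249² − 109·553 = 1724
m = 1724 > 0,  v_rel·d = 249 > 0  ⇒  inside

inside=yes margin=1724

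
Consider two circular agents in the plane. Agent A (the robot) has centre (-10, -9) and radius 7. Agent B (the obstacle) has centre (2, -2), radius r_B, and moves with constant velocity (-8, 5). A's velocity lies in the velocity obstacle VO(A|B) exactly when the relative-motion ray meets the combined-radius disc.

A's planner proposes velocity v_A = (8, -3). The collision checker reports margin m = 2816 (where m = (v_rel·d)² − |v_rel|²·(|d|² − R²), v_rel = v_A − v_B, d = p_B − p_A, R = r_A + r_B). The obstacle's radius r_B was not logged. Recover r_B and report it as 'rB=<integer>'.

m = 2816
d = (12, 7);  v_rel = (16, -8),  |v_rel|² = 320
v_rel×d = (16)·(7) − (-8)·(12) = 208
since m = R²·320 − 208²:  R² = (43264 + 2816) / 320 = 144
R = √144 = 12  ⇒  r_B = 12 − 7 = 5

rB=5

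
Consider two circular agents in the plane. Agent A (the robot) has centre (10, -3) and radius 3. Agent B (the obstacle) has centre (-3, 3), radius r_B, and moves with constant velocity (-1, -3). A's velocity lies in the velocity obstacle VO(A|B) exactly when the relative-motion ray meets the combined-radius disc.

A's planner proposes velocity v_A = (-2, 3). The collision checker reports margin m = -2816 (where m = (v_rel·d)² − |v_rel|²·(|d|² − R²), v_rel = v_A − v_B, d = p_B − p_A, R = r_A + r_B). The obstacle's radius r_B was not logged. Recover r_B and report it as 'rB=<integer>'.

m = -2816
d = (-13, 6);  v_rel = (-1, 6),  |v_rel|² = 37
v_rel×d = (-1)·(6) − (6)·(-13) = 72
since m = R²·37 − 72²:  R² = (5184 + -2816) / 37 = 64
R = √64 = 8  ⇒  r_B = 8 − 3 = 5

rB=5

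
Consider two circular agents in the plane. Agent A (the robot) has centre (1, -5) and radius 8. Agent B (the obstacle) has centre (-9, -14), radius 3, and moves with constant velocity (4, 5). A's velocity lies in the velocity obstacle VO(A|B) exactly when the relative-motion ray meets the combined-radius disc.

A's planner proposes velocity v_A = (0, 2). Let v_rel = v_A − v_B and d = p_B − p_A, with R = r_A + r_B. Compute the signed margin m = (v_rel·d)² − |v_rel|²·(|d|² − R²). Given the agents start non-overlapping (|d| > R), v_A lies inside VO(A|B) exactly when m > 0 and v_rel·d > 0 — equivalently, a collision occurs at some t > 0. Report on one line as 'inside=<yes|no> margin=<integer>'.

d = (-10, -9),  |d|² = 181;  R = 8+3 = 11,  c = 181−11² = 60
v_rel = (-4, -3),  |v_rel|² = 25;  v_rel·d = (-4)·(-10) + (-3)·(-9) = 67
25·t² − 134·t + 60 = 0  ⇒  m = 67² − 25·60 = 2989
m = 2989 > 0,  v_rel·d = 67 > 0  ⇒  inside

inside=yes margin=2989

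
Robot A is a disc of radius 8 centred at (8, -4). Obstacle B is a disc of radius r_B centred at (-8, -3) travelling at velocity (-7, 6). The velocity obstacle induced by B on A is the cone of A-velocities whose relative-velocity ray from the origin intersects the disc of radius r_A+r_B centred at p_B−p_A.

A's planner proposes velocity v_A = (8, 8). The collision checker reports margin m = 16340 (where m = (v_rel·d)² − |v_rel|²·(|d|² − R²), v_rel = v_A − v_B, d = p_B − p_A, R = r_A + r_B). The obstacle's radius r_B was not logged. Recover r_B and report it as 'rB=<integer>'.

m = 16340
d = (-16, 1);  v_rel = (15, 2),  |v_rel|² = 229
v_rel×d = (15)·(1) − (2)·(-16) = 47
since m = R²·229 − 47²:  R² = (2209 + 16340) / 229 = 81
R = √81 = 9  ⇒  r_B = 9 − 8 = 1

rB=1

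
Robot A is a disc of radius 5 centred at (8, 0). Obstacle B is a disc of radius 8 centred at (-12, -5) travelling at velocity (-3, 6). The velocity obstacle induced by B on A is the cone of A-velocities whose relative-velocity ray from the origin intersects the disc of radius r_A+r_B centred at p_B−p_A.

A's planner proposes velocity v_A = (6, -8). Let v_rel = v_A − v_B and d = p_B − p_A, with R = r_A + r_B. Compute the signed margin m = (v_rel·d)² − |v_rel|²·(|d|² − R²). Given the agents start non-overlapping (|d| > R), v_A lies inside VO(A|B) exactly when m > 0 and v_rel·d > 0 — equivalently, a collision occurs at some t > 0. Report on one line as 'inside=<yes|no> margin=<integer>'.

d = (-20, -5),  |d|² = 425;  R = 5+8 = 13,  c = 425−13² = 256
v_rel = (9, -14),  |v_rel|² = 277;  v_rel·d = (9)·(-20) + (-14)·(-5) = -110
277·t² + 220·t + 256 = 0  ⇒  m = (-110)² − 277·256 = -58812
m = -58812 < 0,  v_rel·d = -110 < 0  ⇒  outside

inside=no margin=-58812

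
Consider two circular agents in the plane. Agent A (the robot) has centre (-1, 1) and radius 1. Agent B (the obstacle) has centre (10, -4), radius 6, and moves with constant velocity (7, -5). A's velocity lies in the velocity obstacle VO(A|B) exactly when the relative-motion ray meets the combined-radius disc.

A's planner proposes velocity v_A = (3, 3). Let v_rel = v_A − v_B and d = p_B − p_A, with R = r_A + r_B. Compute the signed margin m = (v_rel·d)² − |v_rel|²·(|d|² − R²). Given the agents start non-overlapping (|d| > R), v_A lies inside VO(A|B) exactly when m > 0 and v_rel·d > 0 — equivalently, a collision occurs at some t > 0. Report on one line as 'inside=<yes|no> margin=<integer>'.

d = (11, -5),  |d|² = 146;  R = 1+6 = 7,  c = 146−7² = 97
v_rel = (-4, 8),  |v_rel|² = 80;  v_rel·d = (-4)·(11) + (8)·(-5) = -84
80·t² + 168·t + 97 = 0  ⇒  m = (-84)² − 80·97 = -704
m = -704 < 0,  v_rel·d = -84 < 0  ⇒  outside

inside=no margin=-704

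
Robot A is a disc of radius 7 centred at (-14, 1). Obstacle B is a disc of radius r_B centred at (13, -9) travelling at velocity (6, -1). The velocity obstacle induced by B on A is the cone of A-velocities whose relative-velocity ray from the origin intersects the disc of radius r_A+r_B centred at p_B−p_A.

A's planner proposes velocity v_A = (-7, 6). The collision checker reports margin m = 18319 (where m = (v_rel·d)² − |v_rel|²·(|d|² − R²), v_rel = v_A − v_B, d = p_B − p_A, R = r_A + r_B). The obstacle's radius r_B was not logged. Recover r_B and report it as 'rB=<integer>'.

m = 18319
d = (27, -10);  v_rel = (-13, 7),  |v_rel|² = 218
v_rel×d = (-13)·(-10) − (7)·(27) = -59
since m = R²·218 − (-59)²:  R² = (3481 + 18319) / 218 = 100
R = √100 = 10  ⇒  r_B = 10 − 7 = 3

rB=3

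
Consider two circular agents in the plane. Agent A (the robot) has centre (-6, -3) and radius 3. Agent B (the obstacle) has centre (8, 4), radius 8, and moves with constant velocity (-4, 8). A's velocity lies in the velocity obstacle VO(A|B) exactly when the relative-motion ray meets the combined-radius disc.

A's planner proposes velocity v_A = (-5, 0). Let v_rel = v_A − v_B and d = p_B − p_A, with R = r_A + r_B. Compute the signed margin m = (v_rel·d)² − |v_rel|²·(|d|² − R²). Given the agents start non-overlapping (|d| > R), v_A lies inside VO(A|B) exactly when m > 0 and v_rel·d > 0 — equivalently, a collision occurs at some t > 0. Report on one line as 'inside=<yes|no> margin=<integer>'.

d = (14, 7),  |d|² = 245;  R = 3+8 = 11,  c = 245−11² = 124
v_rel = (-1, -8),  |v_rel|² = 65;  v_rel·d = (-1)·(14) + (-8)·(7) = -70
65·t² + 140·t + 124 = 0  ⇒  m = (-70)² − 65·124 = -3160
m = -3160 < 0,  v_rel·d = -70 < 0  ⇒  outside

inside=no margin=-3160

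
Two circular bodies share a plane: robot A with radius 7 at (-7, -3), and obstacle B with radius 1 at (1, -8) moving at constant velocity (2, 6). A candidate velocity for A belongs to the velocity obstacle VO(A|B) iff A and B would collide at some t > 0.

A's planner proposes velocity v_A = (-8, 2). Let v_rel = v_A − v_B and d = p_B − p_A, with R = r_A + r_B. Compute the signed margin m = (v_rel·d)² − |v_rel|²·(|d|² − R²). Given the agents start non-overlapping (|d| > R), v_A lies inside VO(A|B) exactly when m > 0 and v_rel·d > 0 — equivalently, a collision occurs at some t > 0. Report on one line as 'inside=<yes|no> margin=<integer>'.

d = (8, -5),  |d|² = 89;  R = 7+1 = 8,  c = 89−8² = 25
v_rel = (-10, -4),  |v_rel|² = 116;  v_rel·d = (-10)·(8) + (-4)·(-5) = -60
116·t² + 120·t + 25 = 0  ⇒  m = (-60)² − 116·25 = 700
m = 700 > 0,  v_rel·d = -60 < 0  ⇒  outside

inside=no margin=700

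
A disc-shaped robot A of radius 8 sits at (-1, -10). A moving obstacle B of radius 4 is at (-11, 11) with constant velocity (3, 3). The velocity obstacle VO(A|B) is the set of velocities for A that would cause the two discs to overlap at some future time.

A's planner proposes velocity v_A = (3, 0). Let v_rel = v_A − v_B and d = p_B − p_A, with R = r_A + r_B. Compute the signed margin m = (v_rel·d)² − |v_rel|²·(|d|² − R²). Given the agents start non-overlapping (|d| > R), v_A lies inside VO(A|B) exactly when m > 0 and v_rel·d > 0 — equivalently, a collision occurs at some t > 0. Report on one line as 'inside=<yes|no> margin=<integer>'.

d = (-10, 21),  |d|² = 541;  R = 8+4 = 12,  c = 541−12² = 397
v_rel = (0, -3),  |v_rel|² = 9;  v_rel·d = (0)·(-10) + (-3)·(21) = -63
9·t² + 126·t + 397 = 0  ⇒  m = (-63)² − 9·397 = 396
m = 396 > 0,  v_rel·d = -63 < 0  ⇒  outside

inside=no margin=396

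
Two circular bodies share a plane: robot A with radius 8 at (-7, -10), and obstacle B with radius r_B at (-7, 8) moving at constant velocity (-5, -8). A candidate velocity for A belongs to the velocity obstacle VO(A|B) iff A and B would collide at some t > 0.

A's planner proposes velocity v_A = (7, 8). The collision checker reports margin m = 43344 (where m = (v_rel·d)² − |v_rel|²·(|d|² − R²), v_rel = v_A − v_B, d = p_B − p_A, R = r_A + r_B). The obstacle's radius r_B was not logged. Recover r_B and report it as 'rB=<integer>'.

m = 43344
d = (0, 18);  v_rel = (12, 16),  |v_rel|² = 400
v_rel×d = (12)·(18) − (16)·(0) = 216
since m = R²·400 − 216²:  R² = (46656 + 43344) / 400 = 225
R = √225 = 15  ⇒  r_B = 15 − 8 = 7

rB=7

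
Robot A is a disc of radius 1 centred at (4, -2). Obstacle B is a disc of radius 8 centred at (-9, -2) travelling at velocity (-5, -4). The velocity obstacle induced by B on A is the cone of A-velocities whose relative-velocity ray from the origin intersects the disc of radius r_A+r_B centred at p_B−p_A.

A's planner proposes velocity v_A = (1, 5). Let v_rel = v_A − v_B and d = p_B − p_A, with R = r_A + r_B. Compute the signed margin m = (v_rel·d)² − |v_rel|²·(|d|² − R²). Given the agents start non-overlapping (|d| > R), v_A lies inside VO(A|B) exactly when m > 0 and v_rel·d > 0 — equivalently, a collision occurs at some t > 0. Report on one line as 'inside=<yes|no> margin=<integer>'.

d = (-13, 0),  |d|² = 169;  R = 1+8 = 9,  c = 169−9² = 88
v_rel = (6, 9),  |v_rel|² = 117;  v_rel·d = (6)·(-13) + (9)·(0) = -78
117·t² + 156·t + 88 = 0  ⇒  m = (-78)² − 117·88 = -4212
m = -4212 < 0,  v_rel·d = -78 < 0  ⇒  outside

inside=no margin=-4212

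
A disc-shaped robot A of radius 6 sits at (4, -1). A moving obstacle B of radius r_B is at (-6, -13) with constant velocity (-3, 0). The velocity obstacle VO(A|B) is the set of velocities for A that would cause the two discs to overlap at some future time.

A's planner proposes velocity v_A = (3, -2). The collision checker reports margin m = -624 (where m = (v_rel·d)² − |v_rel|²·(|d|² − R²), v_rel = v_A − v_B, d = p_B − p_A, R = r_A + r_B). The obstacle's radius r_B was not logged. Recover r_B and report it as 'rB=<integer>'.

m = -624
d = (-10, -12);  v_rel = (6, -2),  |v_rel|² = 40
v_rel×d = (6)·(-12) − (-2)·(-10) = -92
since m = R²·40 − (-92)²:  R² = (8464 + -624) / 40 = 196
R = √196 = 14  ⇒  r_B = 14 − 6 = 8

rB=8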